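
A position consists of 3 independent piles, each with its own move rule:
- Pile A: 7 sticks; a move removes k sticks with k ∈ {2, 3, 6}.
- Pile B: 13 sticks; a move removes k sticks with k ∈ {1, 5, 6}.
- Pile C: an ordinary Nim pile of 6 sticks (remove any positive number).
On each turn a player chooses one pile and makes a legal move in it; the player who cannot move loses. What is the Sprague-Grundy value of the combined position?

7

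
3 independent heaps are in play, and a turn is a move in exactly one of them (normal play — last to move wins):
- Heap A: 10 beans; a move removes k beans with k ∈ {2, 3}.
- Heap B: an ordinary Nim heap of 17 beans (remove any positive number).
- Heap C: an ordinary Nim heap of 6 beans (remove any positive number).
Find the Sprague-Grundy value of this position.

Build the Grundy sequence for heap A with g(k) = mex{g(k−s) : s ∈ {2, 3}, s ≤ k}:
g(0) = mex{} = 0
g(1) = mex{} = 0
g(2) = mex{0} = 1
g(3) = mex{0} = 1
g(4) = mex{0,1} = 2
g(5) = mex{1} = 0
g(6) = mex{1,2} = 0
g(7) = mex{0,2} = 1
g(8) = mex{0} = 1
g(9) = mex{0,1} = 2
g(10) = mex{1} = 0
So g(10) = 0.
Heap B is a plain Nim heap of size 17, so its Grundy value is 17.
Heap C is a plain Nim heap of size 6, so its Grundy value is 6.
The value of a disjunctive sum is the nim-sum of the parts.
Combined value = 0 XOR 17 XOR 6 = 23.

23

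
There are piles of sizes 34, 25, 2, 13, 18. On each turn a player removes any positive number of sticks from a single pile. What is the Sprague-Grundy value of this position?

38

In binary:
  100010  (34)
  011001  (25)
  000010  (2)
  001101  (13)
  010010  (18)
  ------
  100110  (38)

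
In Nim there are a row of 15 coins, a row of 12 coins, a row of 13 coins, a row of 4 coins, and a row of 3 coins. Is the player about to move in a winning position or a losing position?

Compute the nim-sum pairwise:
15 ^ 12 = 3
3 ^ 13 = 14
14 ^ 4 = 10
10 ^ 3 = 9
The nim-sum is 9 ≠ 0, so this is an N-position: the player to move can win.

Winning position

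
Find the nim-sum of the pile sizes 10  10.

Nim-sum: 10 ^ 10 = 0.

0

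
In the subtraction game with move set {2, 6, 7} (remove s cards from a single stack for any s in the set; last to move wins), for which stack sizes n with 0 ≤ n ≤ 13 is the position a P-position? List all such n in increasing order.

Compute g(0), g(1), … for moves {2, 6, 7}:
k:     0  1  2  3  4  5  6  7  8  9 10 11 12 13
g(k):  0  0  1  1  0  0  1  1  2  0  3  1  2  0
The P-positions (g = 0) in 0..13 are 0, 1, 4, 5, 9, 13.

0, 1, 4, 5, 9, 13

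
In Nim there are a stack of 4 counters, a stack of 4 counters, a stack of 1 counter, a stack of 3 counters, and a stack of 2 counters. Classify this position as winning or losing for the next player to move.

Losing position

Bitwise XOR of the heap sizes:
  100  (4)
  100  (4)
  001  (1)
  011  (3)
  010  (2)
  ---
  000  (0)
The nim-sum is 0, so this is a P-position: the player to move is in a losing position under optimal play.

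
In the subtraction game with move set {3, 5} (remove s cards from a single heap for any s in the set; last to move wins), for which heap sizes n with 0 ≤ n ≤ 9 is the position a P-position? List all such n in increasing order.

0, 1, 2, 8, 9

Compute g(0), g(1), … for moves {3, 5}:
g(0) = mex{} = 0
g(1) = mex{} = 0
g(2) = mex{} = 0
g(3) = mex{0} = 1
g(4) = mex{0} = 1
g(5) = mex{0} = 1
g(6) = mex{0,1} = 2
g(7) = mex{0,1} = 2
g(8) = mex{1} = 0
g(9) = mex{1,2} = 0
The P-positions (g = 0) in 0..9 are 0, 1, 2, 8, 9.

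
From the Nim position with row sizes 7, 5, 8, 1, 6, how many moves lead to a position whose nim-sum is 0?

1

Compute the nim-sum pairwise:
7 ⊕ 5 = 2
2 ⊕ 8 = 10
10 ⊕ 1 = 11
11 ⊕ 6 = 13
The overall nim-sum is X = 13. A row of size p has a winning move iff p XOR X < p (reduce it to p XOR X).
  7: 7 XOR 13 = 10 ≥ 7 — no move.
  5: 5 XOR 13 = 8 ≥ 5 — no move.
  8: 8 XOR 13 = 5 < 8 — winning move (to 5).
  1: 1 XOR 13 = 12 ≥ 1 — no move.
  6: 6 XOR 13 = 11 ≥ 6 — no move.
That gives 1 winning move.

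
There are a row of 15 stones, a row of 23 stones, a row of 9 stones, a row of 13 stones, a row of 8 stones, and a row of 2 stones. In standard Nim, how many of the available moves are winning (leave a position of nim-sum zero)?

Compute the nim-sum pairwise:
15 ^ 23 = 24
24 ^ 9 = 17
17 ^ 13 = 28
28 ^ 8 = 20
20 ^ 2 = 22
The overall nim-sum is X = 22. A row of size p has a winning move iff p XOR X < p (reduce it to p XOR X).
  15: 15 XOR 22 = 25 ≥ 15 — no move.
  23: 23 XOR 22 = 1 < 23 — winning move (to 1).
  9: 9 XOR 22 = 31 ≥ 9 — no move.
  13: 13 XOR 22 = 27 ≥ 13 — no move.
  8: 8 XOR 22 = 30 ≥ 8 — no move.
  2: 2 XOR 22 = 20 ≥ 2 — no move.
That gives 1 winning move.

1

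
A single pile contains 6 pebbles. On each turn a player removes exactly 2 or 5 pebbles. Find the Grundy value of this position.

Build the Grundy sequence with g(k) = mex{g(k−s) : s ∈ {2, 5}, s ≤ k}:
k:     0  1  2  3  4  5  6
g(k):  0  0  1  1  0  2  1
So g(6) = 1.

1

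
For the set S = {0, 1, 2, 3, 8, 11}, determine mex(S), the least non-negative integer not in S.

4

The values 0, 1, 2, 3 are all present; 4 is the first non-negative integer missing from the set.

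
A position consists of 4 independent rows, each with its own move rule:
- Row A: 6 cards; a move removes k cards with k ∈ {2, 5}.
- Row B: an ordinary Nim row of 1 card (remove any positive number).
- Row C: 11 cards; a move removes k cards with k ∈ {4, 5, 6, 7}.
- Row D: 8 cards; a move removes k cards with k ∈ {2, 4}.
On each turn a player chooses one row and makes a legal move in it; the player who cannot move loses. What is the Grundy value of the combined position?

1

Grundy values for row A (subtraction set {2, 5}):
k:     0  1  2  3  4  5  6
g(k):  0  0  1  1  0  2  1
So g(6) = 1.
Row B is a plain Nim row of size 1, so its Grundy value is 1.
Grundy values for row C (subtraction set {4, 5, 6, 7}):
g(0) = mex{} = 0
g(1) = mex{} = 0
g(2) = mex{} = 0
g(3) = mex{} = 0
g(4) = mex{0} = 1
g(5) = mex{0} = 1
g(6) = mex{0} = 1
g(7) = mex{0} = 1
g(8) = mex{0,1} = 2
g(9) = mex{0,1} = 2
g(10) = mex{0,1} = 2
g(11) = mex{1} = 0
So g(11) = 0.
For row D, compute g(0), g(1), … with moves {2, 4}:
g(0) = mex{} = 0
g(1) = mex{} = 0
g(2) = mex{0} = 1
g(3) = mex{0} = 1
g(4) = mex{0,1} = 2
g(5) = mex{0,1} = 2
g(6) = mex{1,2} = 0
g(7) = mex{1,2} = 0
g(8) = mex{0,2} = 1
So g(8) = 1.
The value of a disjunctive sum is the nim-sum of the parts.
Combined value = 1 XOR 1 XOR 0 XOR 1 = 1.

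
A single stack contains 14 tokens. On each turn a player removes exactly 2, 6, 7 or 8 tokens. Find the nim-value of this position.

0

Compute g(0), g(1), … for moves {2, 6, 7, 8}:
k:     0  1  2  3  4  5  6  7  8  9 10 11 12 13 14
g(k):  0  0  1  1  0  0  1  1  2  2  3  3  2  2  0
So g(14) = 0.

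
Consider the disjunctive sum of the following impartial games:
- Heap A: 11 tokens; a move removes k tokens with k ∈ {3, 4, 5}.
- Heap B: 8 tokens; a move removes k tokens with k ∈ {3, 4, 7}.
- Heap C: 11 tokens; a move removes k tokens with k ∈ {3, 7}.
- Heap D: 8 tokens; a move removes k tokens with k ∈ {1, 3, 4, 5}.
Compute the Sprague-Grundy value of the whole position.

3

Build the Grundy sequence for heap A with g(k) = mex{g(k−s) : s ∈ {3, 4, 5}, s ≤ k}:
g(0) = mex{} = 0
g(1) = mex{} = 0
g(2) = mex{} = 0
g(3) = mex{0} = 1
g(4) = mex{0} = 1
g(5) = mex{0} = 1
g(6) = mex{0,1} = 2
g(7) = mex{0,1} = 2
g(8) = mex{1} = 0
g(9) = mex{1,2} = 0
g(10) = mex{1,2} = 0
g(11) = mex{0,2} = 1
So g(11) = 1.
Build the Grundy sequence for heap B with g(k) = mex{g(k−s) : s ∈ {3, 4, 7}, s ≤ k}:
k:     0  1  2  3  4  5  6  7  8
g(k):  0  0  0  1  1  1  2  2  2
So g(8) = 2.
For heap C, compute g(0), g(1), … with moves {3, 7}:
g(0) = mex{} = 0
g(1) = mex{} = 0
g(2) = mex{} = 0
g(3) = mex{0} = 1
g(4) = mex{0} = 1
g(5) = mex{0} = 1
g(6) = mex{1} = 0
g(7) = mex{0,1} = 2
g(8) = mex{0,1} = 2
g(9) = mex{0} = 1
g(10) = mex{1,2} = 0
g(11) = mex{1,2} = 0
So g(11) = 0.
Build the Grundy sequence for heap D with g(k) = mex{g(k−s) : s ∈ {1, 3, 4, 5}, s ≤ k}:
k:     0  1  2  3  4  5  6  7  8
g(k):  0  1  0  1  2  3  2  3  0
So g(8) = 0.
The value of a disjunctive sum is the nim-sum of the parts.
Combined value = 1 ⊕ 2 ⊕ 0 ⊕ 0 = 3.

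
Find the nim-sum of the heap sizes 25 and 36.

Compute the nim-sum pairwise:
25 ⊕ 36 = 61

61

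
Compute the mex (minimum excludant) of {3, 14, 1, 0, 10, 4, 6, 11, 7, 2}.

5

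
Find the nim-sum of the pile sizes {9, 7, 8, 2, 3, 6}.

1

Nim-sum: 9 XOR 7 XOR 8 XOR 2 XOR 3 XOR 6 = 1.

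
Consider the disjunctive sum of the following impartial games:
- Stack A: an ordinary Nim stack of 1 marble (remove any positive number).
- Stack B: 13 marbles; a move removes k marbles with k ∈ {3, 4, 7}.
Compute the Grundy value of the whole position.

Stack A is a plain Nim stack of size 1, so its Grundy value is 1.
Grundy values for stack B (subtraction set {3, 4, 7}):
g(0) = mex{} = 0
g(1) = mex{} = 0
g(2) = mex{} = 0
g(3) = mex{0} = 1
g(4) = mex{0} = 1
g(5) = mex{0} = 1
g(6) = mex{0,1} = 2
g(7) = mex{0,1} = 2
g(8) = mex{0,1} = 2
g(9) = mex{0,1,2} = 3
g(10) = mex{1,2} = 0
g(11) = mex{1,2} = 0
g(12) = mex{1,2,3} = 0
g(13) = mex{0,2,3} = 1
So g(13) = 1.
By the Sprague-Grundy theorem, the Grundy value of a sum of independent games is the XOR of the component values.
Combined value = 1 XOR 1 = 0.

0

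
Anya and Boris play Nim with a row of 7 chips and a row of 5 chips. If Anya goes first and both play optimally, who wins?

Write each in binary and XOR column by column:
  111  (7)
  101  (5)
  ---
  010  (2)
The nim-sum is 2 ≠ 0, so this is an N-position: the player to move can win; Anya has a winning move.

Anya wins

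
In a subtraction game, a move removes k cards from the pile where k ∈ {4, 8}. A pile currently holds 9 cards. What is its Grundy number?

2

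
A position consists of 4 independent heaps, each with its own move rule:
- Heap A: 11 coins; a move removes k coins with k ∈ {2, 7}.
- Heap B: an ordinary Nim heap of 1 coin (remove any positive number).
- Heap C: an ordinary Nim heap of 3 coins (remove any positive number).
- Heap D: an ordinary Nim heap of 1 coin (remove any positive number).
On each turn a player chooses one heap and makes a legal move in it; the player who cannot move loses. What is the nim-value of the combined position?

Grundy values for heap A (subtraction set {2, 7}):
g(0) = mex{} = 0
g(1) = mex{} = 0
g(2) = mex{0} = 1
g(3) = mex{0} = 1
g(4) = mex{1} = 0
g(5) = mex{1} = 0
g(6) = mex{0} = 1
g(7) = mex{0} = 1
g(8) = mex{0,1} = 2
g(9) = mex{1} = 0
g(10) = mex{1,2} = 0
g(11) = mex{0} = 1
So g(11) = 1.
Heap B is a plain Nim heap of size 1, so its Grundy value is 1.
Heap C is a plain Nim heap of size 3, so its Grundy value is 3.
Heap D is a plain Nim heap of size 1, so its Grundy value is 1.
By the Sprague-Grundy theorem, the Grundy value of a sum of independent games is the XOR of the component values.
Combined value = 1 XOR 1 XOR 3 XOR 1 = 2.

2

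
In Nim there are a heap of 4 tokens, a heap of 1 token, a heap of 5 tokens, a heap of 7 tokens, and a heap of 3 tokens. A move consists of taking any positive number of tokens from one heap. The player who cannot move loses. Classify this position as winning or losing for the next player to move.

Winning position

Nim-sum: 4 XOR 1 XOR 5 XOR 7 XOR 3 = 4.
The nim-sum is 4 ≠ 0, so this is an N-position: the player to move can win.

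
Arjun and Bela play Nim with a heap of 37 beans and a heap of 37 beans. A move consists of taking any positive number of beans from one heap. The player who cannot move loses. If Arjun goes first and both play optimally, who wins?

Bela wins

Compute the nim-sum pairwise:
37 ^ 37 = 0
The nim-sum is 0, so this is a P-position: the player to move is in a losing position under optimal play; Arjun is about to move from it and so loses — Bela wins.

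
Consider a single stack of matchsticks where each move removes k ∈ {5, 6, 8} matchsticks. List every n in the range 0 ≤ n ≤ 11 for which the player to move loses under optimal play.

0, 1, 2, 3, 4

Build the Grundy sequence with g(k) = mex{g(k−s) : s ∈ {5, 6, 8}, s ≤ k}:
g(0) = mex{} = 0
g(1) = mex{} = 0
g(2) = mex{} = 0
g(3) = mex{} = 0
g(4) = mex{} = 0
g(5) = mex{0} = 1
g(6) = mex{0} = 1
g(7) = mex{0} = 1
g(8) = mex{0} = 1
g(9) = mex{0} = 1
g(10) = mex{0,1} = 2
g(11) = mex{0,1} = 2
The P-positions (g = 0) in 0..11 are 0, 1, 2, 3, 4.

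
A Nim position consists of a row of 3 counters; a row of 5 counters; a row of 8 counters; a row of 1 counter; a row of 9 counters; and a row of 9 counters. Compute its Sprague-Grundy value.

15

Compute the nim-sum pairwise:
3 XOR 5 = 6
6 XOR 8 = 14
14 XOR 1 = 15
15 XOR 9 = 6
6 XOR 9 = 15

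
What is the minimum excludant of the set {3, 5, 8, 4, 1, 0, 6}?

2

The values 0, 1 are all present; 2 is the first non-negative integer missing from the set.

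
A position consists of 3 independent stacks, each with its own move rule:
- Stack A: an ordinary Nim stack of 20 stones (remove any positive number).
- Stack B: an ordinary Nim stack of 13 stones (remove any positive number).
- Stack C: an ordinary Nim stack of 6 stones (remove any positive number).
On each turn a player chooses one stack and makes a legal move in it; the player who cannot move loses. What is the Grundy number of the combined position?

31

Stack A is a plain Nim stack of size 20, so its Grundy value is 20.
Stack B is a plain Nim stack of size 13, so its Grundy value is 13.
Stack C is a plain Nim stack of size 6, so its Grundy value is 6.
The value of a disjunctive sum is the nim-sum of the parts.
Combined value = 20 ⊕ 13 ⊕ 6 = 31.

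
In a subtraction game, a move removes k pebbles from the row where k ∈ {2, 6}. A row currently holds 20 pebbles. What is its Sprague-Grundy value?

0

Build the Grundy sequence with g(k) = mex{g(k−s) : s ∈ {2, 6}, s ≤ k}:
k:     0  1  2  3  4  5  6  7  8  9 10 11 12 13 14 15 16 17 18 19 20
g(k):  0  0  1  1  0  0  1  1  0  0  1  1  0  0  1  1  0  0  1  1  0
So g(20) = 0.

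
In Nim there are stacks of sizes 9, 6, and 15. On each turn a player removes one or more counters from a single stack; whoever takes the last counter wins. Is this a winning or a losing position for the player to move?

Losing position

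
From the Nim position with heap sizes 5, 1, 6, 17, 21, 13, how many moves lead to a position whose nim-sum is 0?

1

Nim-sum: 5 ^ 1 ^ 6 ^ 17 ^ 21 ^ 13 = 11.
The overall nim-sum is X = 11. A heap of size p has a winning move iff p XOR X < p (reduce it to p XOR X).
  5: 5 XOR 11 = 14 ≥ 5 — no move.
  1: 1 XOR 11 = 10 ≥ 1 — no move.
  6: 6 XOR 11 = 13 ≥ 6 — no move.
  17: 17 XOR 11 = 26 ≥ 17 — no move.
  21: 21 XOR 11 = 30 ≥ 21 — no move.
  13: 13 XOR 11 = 6 < 13 — winning move (to 6).
That gives 1 winning move.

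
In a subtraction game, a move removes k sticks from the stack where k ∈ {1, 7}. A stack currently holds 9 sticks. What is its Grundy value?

1

Build the Grundy sequence with g(k) = mex{g(k−s) : s ∈ {1, 7}, s ≤ k}:
g(0) = mex{} = 0
g(1) = mex{0} = 1
g(2) = mex{1} = 0
g(3) = mex{0} = 1
g(4) = mex{1} = 0
g(5) = mex{0} = 1
g(6) = mex{1} = 0
g(7) = mex{0} = 1
g(8) = mex{1} = 0
g(9) = mex{0} = 1
So g(9) = 1.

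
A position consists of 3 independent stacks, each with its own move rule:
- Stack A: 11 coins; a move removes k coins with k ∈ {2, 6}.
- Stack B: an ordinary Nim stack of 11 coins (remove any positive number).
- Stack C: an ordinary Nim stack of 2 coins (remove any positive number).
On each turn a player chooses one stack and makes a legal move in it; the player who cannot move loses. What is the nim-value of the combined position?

8

For stack A, compute g(0), g(1), … with moves {2, 6}:
k:     0  1  2  3  4  5  6  7  8  9 10 11
g(k):  0  0  1  1  0  0  1  1  0  0  1  1
So g(11) = 1.
Stack B is a plain Nim stack of size 11, so its Grundy value is 11.
Stack C is a plain Nim stack of size 2, so its Grundy value is 2.
By the Sprague-Grundy theorem, the Grundy value of a sum of independent games is the XOR of the component values.
Combined value = 1 XOR 11 XOR 2 = 8.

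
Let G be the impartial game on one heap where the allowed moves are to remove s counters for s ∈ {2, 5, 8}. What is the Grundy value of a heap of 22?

1

Build the Grundy sequence with g(k) = mex{g(k−s) : s ∈ {2, 5, 8}, s ≤ k}:
k:     0  1  2  3  4  5  6  7  8  9 10 11 12 13 14 15 16 17 18 19 20 21 22
g(k):  0  0  1  1  0  2  1  0  2  1  0  0  1  1  0  2  1  0  2  1  0  0  1
So g(22) = 1.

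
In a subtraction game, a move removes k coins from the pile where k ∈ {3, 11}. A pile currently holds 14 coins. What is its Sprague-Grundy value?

Build the Grundy sequence with g(k) = mex{g(k−s) : s ∈ {3, 11}, s ≤ k}:
g(0) = mex{} = 0
g(1) = mex{} = 0
g(2) = mex{} = 0
g(3) = mex{0} = 1
g(4) = mex{0} = 1
g(5) = mex{0} = 1
g(6) = mex{1} = 0
g(7) = mex{1} = 0
g(8) = mex{1} = 0
g(9) = mex{0} = 1
g(10) = mex{0} = 1
g(11) = mex{0} = 1
g(12) = mex{0,1} = 2
g(13) = mex{0,1} = 2
g(14) = mex{1} = 0
So g(14) = 0.

0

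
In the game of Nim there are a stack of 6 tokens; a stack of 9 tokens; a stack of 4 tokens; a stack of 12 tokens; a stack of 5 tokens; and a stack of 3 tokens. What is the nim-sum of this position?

Nim-sum: 6 ⊕ 9 ⊕ 4 ⊕ 12 ⊕ 5 ⊕ 3 = 1.

1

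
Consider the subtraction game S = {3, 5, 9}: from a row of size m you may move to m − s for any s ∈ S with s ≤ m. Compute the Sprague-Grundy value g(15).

1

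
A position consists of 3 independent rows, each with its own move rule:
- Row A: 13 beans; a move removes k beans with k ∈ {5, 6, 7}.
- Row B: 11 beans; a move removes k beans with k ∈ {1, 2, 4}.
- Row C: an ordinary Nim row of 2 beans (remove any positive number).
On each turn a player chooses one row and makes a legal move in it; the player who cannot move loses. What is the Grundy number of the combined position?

For row A, compute g(0), g(1), … with moves {5, 6, 7}:
k:     0  1  2  3  4  5  6  7  8  9 10 11 12 13
g(k):  0  0  0  0  0  1  1  1  1  1  2  2  0  0
So g(13) = 0.
Grundy values for row B (subtraction set {1, 2, 4}):
k:     0  1  2  3  4  5  6  7  8  9 10 11
g(k):  0  1  2  0  1  2  0  1  2  0  1  2
So g(11) = 2.
Row C is a plain Nim row of size 2, so its Grundy value is 2.
By the Sprague-Grundy theorem, the Grundy value of a sum of independent games is the XOR of the component values.
Combined value = 0 XOR 2 XOR 2 = 0.

0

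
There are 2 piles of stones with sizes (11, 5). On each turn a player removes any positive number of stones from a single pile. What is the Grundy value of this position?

Nim-sum: 11 XOR 5 = 14.

14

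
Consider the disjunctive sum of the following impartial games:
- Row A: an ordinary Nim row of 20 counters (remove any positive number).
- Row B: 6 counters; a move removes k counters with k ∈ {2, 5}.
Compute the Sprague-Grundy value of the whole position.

Row A is a plain Nim row of size 20, so its Grundy value is 20.
For row B, compute g(0), g(1), … with moves {2, 5}:
k:     0  1  2  3  4  5  6
g(k):  0  0  1  1  0  2  1
So g(6) = 1.
By the Sprague-Grundy theorem, the Grundy value of a sum of independent games is the XOR of the component values.
Combined value = 20 ⊕ 1 = 21.

21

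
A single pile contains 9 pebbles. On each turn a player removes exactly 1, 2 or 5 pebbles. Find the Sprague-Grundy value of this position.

Grundy values for subtraction set {1, 2, 5}:
g(0) = mex{} = 0
g(1) = mex{0} = 1
g(2) = mex{0,1} = 2
g(3) = mex{1,2} = 0
g(4) = mex{0,2} = 1
g(5) = mex{0,1} = 2
g(6) = mex{1,2} = 0
g(7) = mex{0,2} = 1
g(8) = mex{0,1} = 2
g(9) = mex{1,2} = 0
So g(9) = 0.

0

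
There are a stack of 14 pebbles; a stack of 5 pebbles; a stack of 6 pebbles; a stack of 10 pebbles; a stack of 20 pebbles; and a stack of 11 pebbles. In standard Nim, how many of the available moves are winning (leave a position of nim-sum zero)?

Nim-sum: 14 ⊕ 5 ⊕ 6 ⊕ 10 ⊕ 20 ⊕ 11 = 24.
The overall nim-sum is X = 24. A stack of size p has a winning move iff p XOR X < p (reduce it to p XOR X).
  14: 14 XOR 24 = 22 ≥ 14 — no move.
  5: 5 XOR 24 = 29 ≥ 5 — no move.
  6: 6 XOR 24 = 30 ≥ 6 — no move.
  10: 10 XOR 24 = 18 ≥ 10 — no move.
  20: 20 XOR 24 = 12 < 20 — winning move (to 12).
  11: 11 XOR 24 = 19 ≥ 11 — no move.
That gives 1 winning move.

1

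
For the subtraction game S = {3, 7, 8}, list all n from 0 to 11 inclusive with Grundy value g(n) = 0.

0, 1, 2, 6, 11

Compute g(0), g(1), … for moves {3, 7, 8}:
g(0) = mex{} = 0
g(1) = mex{} = 0
g(2) = mex{} = 0
g(3) = mex{0} = 1
g(4) = mex{0} = 1
g(5) = mex{0} = 1
g(6) = mex{1} = 0
g(7) = mex{0,1} = 2
g(8) = mex{0,1} = 2
g(9) = mex{0} = 1
g(10) = mex{0,1,2} = 3
g(11) = mex{1,2} = 0
The P-positions (g = 0) in 0..11 are 0, 1, 2, 6, 11.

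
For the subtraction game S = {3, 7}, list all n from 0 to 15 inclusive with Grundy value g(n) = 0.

0, 1, 2, 6, 10, 11, 12

Build the Grundy sequence with g(k) = mex{g(k−s) : s ∈ {3, 7}, s ≤ k}:
k:     0  1  2  3  4  5  6  7  8  9 10 11 12 13 14 15
g(k):  0  0  0  1  1  1  0  2  2  1  0  0  0  1  1  1
The P-positions (g = 0) in 0..15 are 0, 1, 2, 6, 10, 11, 12.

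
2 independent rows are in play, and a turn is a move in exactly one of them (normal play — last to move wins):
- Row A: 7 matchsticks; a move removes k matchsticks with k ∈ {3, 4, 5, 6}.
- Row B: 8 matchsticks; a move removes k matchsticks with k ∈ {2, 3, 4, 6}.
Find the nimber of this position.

2

Build the Grundy sequence for row A with g(k) = mex{g(k−s) : s ∈ {3, 4, 5, 6}, s ≤ k}:
k:     0  1  2  3  4  5  6  7
g(k):  0  0  0  1  1  1  2  2
So g(7) = 2.
Build the Grundy sequence for row B with g(k) = mex{g(k−s) : s ∈ {2, 3, 4, 6}, s ≤ k}:
g(0) = mex{} = 0
g(1) = mex{} = 0
g(2) = mex{0} = 1
g(3) = mex{0} = 1
g(4) = mex{0,1} = 2
g(5) = mex{0,1} = 2
g(6) = mex{0,1,2} = 3
g(7) = mex{0,1,2} = 3
g(8) = mex{1,2,3} = 0
So g(8) = 0.
By the Sprague-Grundy theorem, the Grundy value of a sum of independent games is the XOR of the component values.
Combined value = 2 ⊕ 0 = 2.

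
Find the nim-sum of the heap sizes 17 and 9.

24

Write each in binary and XOR column by column:
  10001  (17)
  01001  (9)
  -----
  11000  (24)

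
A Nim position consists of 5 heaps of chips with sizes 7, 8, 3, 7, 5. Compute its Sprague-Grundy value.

Write each in binary and XOR column by column:
  0111  (7)
  1000  (8)
  0011  (3)
  0111  (7)
  0101  (5)
  ----
  1110  (14)

14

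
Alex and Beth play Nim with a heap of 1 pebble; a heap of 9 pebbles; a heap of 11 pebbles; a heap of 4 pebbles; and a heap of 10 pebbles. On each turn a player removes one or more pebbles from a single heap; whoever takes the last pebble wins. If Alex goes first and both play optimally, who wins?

In binary:
  0001  (1)
  1001  (9)
  1011  (11)
  0100  (4)
  1010  (10)
  ----
  1101  (13)
The nim-sum is 13 ≠ 0, so this is an N-position: the player to move can win; Alex has a winning move.

Alex wins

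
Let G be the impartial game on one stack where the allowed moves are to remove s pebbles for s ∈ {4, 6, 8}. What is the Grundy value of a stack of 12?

0

Build the Grundy sequence with g(k) = mex{g(k−s) : s ∈ {4, 6, 8}, s ≤ k}:
k:     0  1  2  3  4  5  6  7  8  9 10 11 12
g(k):  0  0  0  0  1  1  1  1  2  2  2  2  0
So g(12) = 0.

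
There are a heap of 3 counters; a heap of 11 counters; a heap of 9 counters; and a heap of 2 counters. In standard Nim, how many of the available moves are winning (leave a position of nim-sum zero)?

3

Write each in binary and XOR column by column:
  0011  (3)
  1011  (11)
  1001  (9)
  0010  (2)
  ----
  0011  (3)
The overall nim-sum is X = 3. A heap of size p has a winning move iff p XOR X < p (reduce it to p XOR X).
  3: 3 XOR 3 = 0 < 3 — winning move (to 0).
  11: 11 XOR 3 = 8 < 11 — winning move (to 8).
  9: 9 XOR 3 = 10 ≥ 9 — no move.
  2: 2 XOR 3 = 1 < 2 — winning move (to 1).
That gives 3 winning moves.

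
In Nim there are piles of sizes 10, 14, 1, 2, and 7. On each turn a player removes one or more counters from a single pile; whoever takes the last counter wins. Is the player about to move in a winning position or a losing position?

Losing position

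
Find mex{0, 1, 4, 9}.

2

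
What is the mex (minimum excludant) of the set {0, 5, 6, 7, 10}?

0 is in the set but 1 is not, so the mex is 1.

1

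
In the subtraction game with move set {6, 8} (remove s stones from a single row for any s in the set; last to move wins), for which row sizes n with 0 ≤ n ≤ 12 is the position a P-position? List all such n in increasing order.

0, 1, 2, 3, 4, 5

Compute g(0), g(1), … for moves {6, 8}:
k:     0  1  2  3  4  5  6  7  8  9 10 11 12
g(k):  0  0  0  0  0  0  1  1  1  1  1  1  2
The P-positions (g = 0) in 0..12 are 0, 1, 2, 3, 4, 5.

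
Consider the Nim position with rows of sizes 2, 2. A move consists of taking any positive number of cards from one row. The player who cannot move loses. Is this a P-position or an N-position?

In binary:
  10  (2)
  10  (2)
  --
  00  (0)
The nim-sum is 0, so this is a P-position: the player to move is in a losing position under optimal play.

P-position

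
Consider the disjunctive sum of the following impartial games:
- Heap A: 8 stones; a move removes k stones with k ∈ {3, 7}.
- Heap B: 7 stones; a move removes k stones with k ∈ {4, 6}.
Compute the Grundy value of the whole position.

Grundy values for heap A (subtraction set {3, 7}):
k:     0  1  2  3  4  5  6  7  8
g(k):  0  0  0  1  1  1  0  2  2
So g(8) = 2.
Build the Grundy sequence for heap B with g(k) = mex{g(k−s) : s ∈ {4, 6}, s ≤ k}:
k:     0  1  2  3  4  5  6  7
g(k):  0  0  0  0  1  1  1  1
So g(7) = 1.
The value of a disjunctive sum is the nim-sum of the parts.
Combined value = 2 XOR 1 = 3.

3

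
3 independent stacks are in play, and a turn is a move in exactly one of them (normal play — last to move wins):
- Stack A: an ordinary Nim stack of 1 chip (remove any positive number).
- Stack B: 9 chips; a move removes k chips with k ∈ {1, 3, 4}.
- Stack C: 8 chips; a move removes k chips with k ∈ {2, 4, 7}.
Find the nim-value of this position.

Stack A is a plain Nim stack of size 1, so its Grundy value is 1.
Grundy values for stack B (subtraction set {1, 3, 4}):
k:     0  1  2  3  4  5  6  7  8  9
g(k):  0  1  0  1  2  3  2  0  1  0
So g(9) = 0.
For stack C, compute g(0), g(1), … with moves {2, 4, 7}:
k:     0  1  2  3  4  5  6  7  8
g(k):  0  0  1  1  2  2  0  3  1
So g(8) = 1.
By the Sprague-Grundy theorem, the Grundy value of a sum of independent games is the XOR of the component values.
Combined value = 1 ⊕ 0 ⊕ 1 = 0.

0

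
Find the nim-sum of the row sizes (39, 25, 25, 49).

22

In binary:
  100111  (39)
  011001  (25)
  011001  (25)
  110001  (49)
  ------
  010110  (22)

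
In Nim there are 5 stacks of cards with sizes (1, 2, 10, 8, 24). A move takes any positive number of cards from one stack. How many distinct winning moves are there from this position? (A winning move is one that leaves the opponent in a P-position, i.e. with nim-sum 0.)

Nim-sum: 1 ⊕ 2 ⊕ 10 ⊕ 8 ⊕ 24 = 25.
The overall nim-sum is X = 25. A stack of size p has a winning move iff p XOR X < p (reduce it to p XOR X).
  1: 1 XOR 25 = 24 ≥ 1 — no move.
  2: 2 XOR 25 = 27 ≥ 2 — no move.
  10: 10 XOR 25 = 19 ≥ 10 — no move.
  8: 8 XOR 25 = 17 ≥ 8 — no move.
  24: 24 XOR 25 = 1 < 24 — winning move (to 1).
That gives 1 winning move.

1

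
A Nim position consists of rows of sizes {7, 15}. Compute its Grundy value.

8

Nim-sum: 7 ^ 15 = 8.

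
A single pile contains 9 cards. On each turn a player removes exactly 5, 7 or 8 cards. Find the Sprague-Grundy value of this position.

1

Compute g(0), g(1), … for moves {5, 7, 8}:
g(0) = mex{} = 0
g(1) = mex{} = 0
g(2) = mex{} = 0
g(3) = mex{} = 0
g(4) = mex{} = 0
g(5) = mex{0} = 1
g(6) = mex{0} = 1
g(7) = mex{0} = 1
g(8) = mex{0} = 1
g(9) = mex{0} = 1
So g(9) = 1.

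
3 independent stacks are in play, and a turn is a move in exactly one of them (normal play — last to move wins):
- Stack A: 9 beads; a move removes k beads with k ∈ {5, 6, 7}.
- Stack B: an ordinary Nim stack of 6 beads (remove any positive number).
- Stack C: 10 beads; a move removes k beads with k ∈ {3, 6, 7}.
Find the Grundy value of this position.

Grundy values for stack A (subtraction set {5, 6, 7}):
g(0) = mex{} = 0
g(1) = mex{} = 0
g(2) = mex{} = 0
g(3) = mex{} = 0
g(4) = mex{} = 0
g(5) = mex{0} = 1
g(6) = mex{0} = 1
g(7) = mex{0} = 1
g(8) = mex{0} = 1
g(9) = mex{0} = 1
So g(9) = 1.
Stack B is a plain Nim stack of size 6, so its Grundy value is 6.
Grundy values for stack C (subtraction set {3, 6, 7}):
k:     0  1  2  3  4  5  6  7  8  9 10
g(k):  0  0  0  1  1  1  2  2  2  3  0
So g(10) = 0.
By the Sprague-Grundy theorem, the Grundy value of a sum of independent games is the XOR of the component values.
Combined value = 1 XOR 6 XOR 0 = 7.

7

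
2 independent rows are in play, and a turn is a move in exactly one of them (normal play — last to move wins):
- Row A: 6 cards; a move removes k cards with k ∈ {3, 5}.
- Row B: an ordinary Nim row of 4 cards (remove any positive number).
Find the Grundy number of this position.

6

Grundy values for row A (subtraction set {3, 5}):
k:     0  1  2  3  4  5  6
g(k):  0  0  0  1  1  1  2
So g(6) = 2.
Row B is a plain Nim row of size 4, so its Grundy value is 4.
The value of a disjunctive sum is the nim-sum of the parts.
Combined value = 2 XOR 4 = 6.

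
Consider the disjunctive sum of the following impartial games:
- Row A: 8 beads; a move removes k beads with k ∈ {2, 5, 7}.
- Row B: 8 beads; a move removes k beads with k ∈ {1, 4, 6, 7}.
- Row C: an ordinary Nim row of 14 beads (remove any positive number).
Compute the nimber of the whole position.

15

Grundy values for row A (subtraction set {2, 5, 7}):
k:     0  1  2  3  4  5  6  7  8
g(k):  0  0  1  1  0  2  1  3  2
So g(8) = 2.
For row B, compute g(0), g(1), … with moves {1, 4, 6, 7}:
g(0) = mex{} = 0
g(1) = mex{0} = 1
g(2) = mex{1} = 0
g(3) = mex{0} = 1
g(4) = mex{0,1} = 2
g(5) = mex{1,2} = 0
g(6) = mex{0} = 1
g(7) = mex{0,1} = 2
g(8) = mex{0,1,2} = 3
So g(8) = 3.
Row C is a plain Nim row of size 14, so its Grundy value is 14.
The value of a disjunctive sum is the nim-sum of the parts.
Combined value = 2 XOR 3 XOR 14 = 15.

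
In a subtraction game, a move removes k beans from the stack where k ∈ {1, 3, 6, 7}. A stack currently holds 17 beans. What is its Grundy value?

Compute g(0), g(1), … for moves {1, 3, 6, 7}:
k:     0  1  2  3  4  5  6  7  8  9 10 11 12 13 14 15 16 17
g(k):  0  1  0  1  0  1  2  3  2  3  2  3  0  1  0  1  0  1
So g(17) = 1.

1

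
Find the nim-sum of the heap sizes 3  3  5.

5

Compute the nim-sum pairwise:
3 XOR 3 = 0
0 XOR 5 = 5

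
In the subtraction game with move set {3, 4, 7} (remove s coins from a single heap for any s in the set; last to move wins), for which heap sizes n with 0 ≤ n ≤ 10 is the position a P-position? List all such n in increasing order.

0, 1, 2, 10

Build the Grundy sequence with g(k) = mex{g(k−s) : s ∈ {3, 4, 7}, s ≤ k}:
k:     0  1  2  3  4  5  6  7  8  9 10
g(k):  0  0  0  1  1  1  2  2  2  3  0
The P-positions (g = 0) in 0..10 are 0, 1, 2, 10.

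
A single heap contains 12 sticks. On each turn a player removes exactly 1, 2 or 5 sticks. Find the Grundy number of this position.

0

Grundy values for subtraction set {1, 2, 5}:
g(0) = mex{} = 0
g(1) = mex{0} = 1
g(2) = mex{0,1} = 2
g(3) = mex{1,2} = 0
g(4) = mex{0,2} = 1
g(5) = mex{0,1} = 2
g(6) = mex{1,2} = 0
g(7) = mex{0,2} = 1
g(8) = mex{0,1} = 2
g(9) = mex{1,2} = 0
g(10) = mex{0,2} = 1
g(11) = mex{0,1} = 2
g(12) = mex{1,2} = 0
So g(12) = 0.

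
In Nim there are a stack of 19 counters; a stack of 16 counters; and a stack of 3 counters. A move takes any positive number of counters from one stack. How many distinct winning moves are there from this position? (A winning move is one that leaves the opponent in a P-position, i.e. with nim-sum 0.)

0

Write each in binary and XOR column by column:
  10011  (19)
  10000  (16)
  00011  (3)
  -----
  00000  (0)
The nim-sum is already 0, so every move leaves a nonzero nim-sum — there are no winning moves.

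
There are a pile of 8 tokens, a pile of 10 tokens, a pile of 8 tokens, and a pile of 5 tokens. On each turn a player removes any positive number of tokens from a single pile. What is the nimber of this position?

15

Compute the nim-sum pairwise:
8 XOR 10 = 2
2 XOR 8 = 10
10 XOR 5 = 15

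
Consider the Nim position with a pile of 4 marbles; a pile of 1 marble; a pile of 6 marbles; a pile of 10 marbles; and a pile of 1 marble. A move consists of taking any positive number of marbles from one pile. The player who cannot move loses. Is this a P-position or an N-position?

N-position

Nim-sum: 4 XOR 1 XOR 6 XOR 10 XOR 1 = 8.
The nim-sum is 8 ≠ 0, so this is an N-position: the player to move can win.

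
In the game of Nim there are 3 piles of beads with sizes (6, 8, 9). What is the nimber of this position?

7

Bitwise XOR of the heap sizes:
  0110  (6)
  1000  (8)
  1001  (9)
  ----
  0111  (7)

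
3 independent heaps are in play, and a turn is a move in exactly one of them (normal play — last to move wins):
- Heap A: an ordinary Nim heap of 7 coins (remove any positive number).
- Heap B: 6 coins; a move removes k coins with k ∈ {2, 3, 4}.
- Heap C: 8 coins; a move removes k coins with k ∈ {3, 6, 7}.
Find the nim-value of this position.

5

Heap A is a plain Nim heap of size 7, so its Grundy value is 7.
Grundy values for heap B (subtraction set {2, 3, 4}):
k:     0  1  2  3  4  5  6
g(k):  0  0  1  1  2  2  0
So g(6) = 0.
For heap C, compute g(0), g(1), … with moves {3, 6, 7}:
k:     0  1  2  3  4  5  6  7  8
g(k):  0  0  0  1  1  1  2  2  2
So g(8) = 2.
By the Sprague-Grundy theorem, the Grundy value of a sum of independent games is the XOR of the component values.
Combined value = 7 ⊕ 0 ⊕ 2 = 5.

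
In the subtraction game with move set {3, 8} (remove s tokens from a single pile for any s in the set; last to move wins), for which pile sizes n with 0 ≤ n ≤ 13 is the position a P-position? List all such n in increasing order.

Grundy values for subtraction set {3, 8}:
g(0) = mex{} = 0
g(1) = mex{} = 0
g(2) = mex{} = 0
g(3) = mex{0} = 1
g(4) = mex{0} = 1
g(5) = mex{0} = 1
g(6) = mex{1} = 0
g(7) = mex{1} = 0
g(8) = mex{0,1} = 2
g(9) = mex{0} = 1
g(10) = mex{0} = 1
g(11) = mex{1,2} = 0
g(12) = mex{1} = 0
g(13) = mex{1} = 0
The P-positions (g = 0) in 0..13 are 0, 1, 2, 6, 7, 11, 12, 13.

0, 1, 2, 6, 7, 11, 12, 13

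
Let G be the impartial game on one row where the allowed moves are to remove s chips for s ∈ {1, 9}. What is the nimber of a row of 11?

Grundy values for subtraction set {1, 9}:
k:     0  1  2  3  4  5  6  7  8  9 10 11
g(k):  0  1  0  1  0  1  0  1  0  1  0  1
So g(11) = 1.

1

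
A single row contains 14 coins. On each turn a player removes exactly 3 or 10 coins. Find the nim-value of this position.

0

Grundy values for subtraction set {3, 10}:
k:     0  1  2  3  4  5  6  7  8  9 10 11 12 13 14
g(k):  0  0  0  1  1  1  0  0  0  1  1  1  2  0  0
So g(14) = 0.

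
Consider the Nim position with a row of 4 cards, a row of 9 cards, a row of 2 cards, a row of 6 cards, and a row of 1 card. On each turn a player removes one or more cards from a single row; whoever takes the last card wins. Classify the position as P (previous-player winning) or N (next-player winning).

N-position

Write each in binary and XOR column by column:
  0100  (4)
  1001  (9)
  0010  (2)
  0110  (6)
  0001  (1)
  ----
  1000  (8)
The nim-sum is 8 ≠ 0, so this is an N-position: the player to move can win.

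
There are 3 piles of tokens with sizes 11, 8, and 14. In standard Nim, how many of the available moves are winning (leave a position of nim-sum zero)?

3

Nim-sum: 11 XOR 8 XOR 14 = 13.
The overall nim-sum is X = 13. A pile of size p has a winning move iff p XOR X < p (reduce it to p XOR X).
  11: 11 XOR 13 = 6 < 11 — winning move (to 6).
  8: 8 XOR 13 = 5 < 8 — winning move (to 5).
  14: 14 XOR 13 = 3 < 14 — winning move (to 3).
That gives 3 winning moves.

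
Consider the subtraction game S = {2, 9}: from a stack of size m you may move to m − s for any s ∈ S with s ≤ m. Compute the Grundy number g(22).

Build the Grundy sequence with g(k) = mex{g(k−s) : s ∈ {2, 9}, s ≤ k}:
k:     0  1  2  3  4  5  6  7  8  9 10 11 12 13 14 15 16 17 18 19 20 21 22
g(k):  0  0  1  1  0  0  1  1  0  2  1  0  0  1  1  0  0  1  1  0  2  1  0
So g(22) = 0.

0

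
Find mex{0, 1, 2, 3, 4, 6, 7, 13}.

The values 0, 1, 2, 3, 4 are all present; 5 is the first non-negative integer missing from the set.

5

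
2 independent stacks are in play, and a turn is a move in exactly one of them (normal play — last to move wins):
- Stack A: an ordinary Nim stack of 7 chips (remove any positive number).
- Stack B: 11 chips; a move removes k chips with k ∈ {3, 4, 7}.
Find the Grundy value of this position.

7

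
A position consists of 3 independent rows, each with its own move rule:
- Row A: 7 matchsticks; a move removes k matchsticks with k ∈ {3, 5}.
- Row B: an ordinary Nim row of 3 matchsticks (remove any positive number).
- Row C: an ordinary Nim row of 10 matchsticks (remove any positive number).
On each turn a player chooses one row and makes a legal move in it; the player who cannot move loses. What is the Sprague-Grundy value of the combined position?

Build the Grundy sequence for row A with g(k) = mex{g(k−s) : s ∈ {3, 5}, s ≤ k}:
g(0) = mex{} = 0
g(1) = mex{} = 0
g(2) = mex{} = 0
g(3) = mex{0} = 1
g(4) = mex{0} = 1
g(5) = mex{0} = 1
g(6) = mex{0,1} = 2
g(7) = mex{0,1} = 2
So g(7) = 2.
Row B is a plain Nim row of size 3, so its Grundy value is 3.
Row C is a plain Nim row of size 10, so its Grundy value is 10.
The value of a disjunctive sum is the nim-sum of the parts.
Combined value = 2 ⊕ 3 ⊕ 10 = 11.

11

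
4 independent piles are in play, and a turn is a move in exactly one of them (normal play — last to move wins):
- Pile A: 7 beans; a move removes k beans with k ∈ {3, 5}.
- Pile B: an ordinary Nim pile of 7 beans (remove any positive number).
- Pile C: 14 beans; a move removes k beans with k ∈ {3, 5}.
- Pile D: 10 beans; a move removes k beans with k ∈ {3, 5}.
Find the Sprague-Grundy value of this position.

7

Build the Grundy sequence for pile A with g(k) = mex{g(k−s) : s ∈ {3, 5}, s ≤ k}:
g(0) = mex{} = 0
g(1) = mex{} = 0
g(2) = mex{} = 0
g(3) = mex{0} = 1
g(4) = mex{0} = 1
g(5) = mex{0} = 1
g(6) = mex{0,1} = 2
g(7) = mex{0,1} = 2
So g(7) = 2.
Pile B is a plain Nim pile of size 7, so its Grundy value is 7.
Build the Grundy sequence for pile C with g(k) = mex{g(k−s) : s ∈ {3, 5}, s ≤ k}:
g(0) = mex{} = 0
g(1) = mex{} = 0
g(2) = mex{} = 0
g(3) = mex{0} = 1
g(4) = mex{0} = 1
g(5) = mex{0} = 1
g(6) = mex{0,1} = 2
g(7) = mex{0,1} = 2
g(8) = mex{1} = 0
g(9) = mex{1,2} = 0
g(10) = mex{1,2} = 0
g(11) = mex{0,2} = 1
g(12) = mex{0,2} = 1
g(13) = mex{0} = 1
g(14) = mex{0,1} = 2
So g(14) = 2.
Build the Grundy sequence for pile D with g(k) = mex{g(k−s) : s ∈ {3, 5}, s ≤ k}:
k:     0  1  2  3  4  5  6  7  8  9 10
g(k):  0  0  0  1  1  1  2  2  0  0  0
So g(10) = 0.
By the Sprague-Grundy theorem, the Grundy value of a sum of independent games is the XOR of the component values.
Combined value = 2 ⊕ 7 ⊕ 2 ⊕ 0 = 7.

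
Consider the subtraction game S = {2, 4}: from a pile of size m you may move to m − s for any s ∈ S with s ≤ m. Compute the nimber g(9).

1

Compute g(0), g(1), … for moves {2, 4}:
k:     0  1  2  3  4  5  6  7  8  9
g(k):  0  0  1  1  2  2  0  0  1  1
So g(9) = 1.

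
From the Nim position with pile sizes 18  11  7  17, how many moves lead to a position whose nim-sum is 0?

Compute the nim-sum pairwise:
18 ⊕ 11 = 25
25 ⊕ 7 = 30
30 ⊕ 17 = 15
The overall nim-sum is X = 15. A pile of size p has a winning move iff p XOR X < p (reduce it to p XOR X).
  18: 18 XOR 15 = 29 ≥ 18 — no move.
  11: 11 XOR 15 = 4 < 11 — winning move (to 4).
  7: 7 XOR 15 = 8 ≥ 7 — no move.
  17: 17 XOR 15 = 30 ≥ 17 — no move.
That gives 1 winning move.

1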